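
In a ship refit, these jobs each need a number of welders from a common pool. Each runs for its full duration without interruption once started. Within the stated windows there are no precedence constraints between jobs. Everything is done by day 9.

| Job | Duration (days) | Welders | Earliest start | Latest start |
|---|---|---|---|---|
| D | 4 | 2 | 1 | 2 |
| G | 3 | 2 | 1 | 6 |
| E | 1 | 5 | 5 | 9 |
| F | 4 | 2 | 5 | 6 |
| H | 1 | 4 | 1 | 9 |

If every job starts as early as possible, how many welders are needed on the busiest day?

Early-start schedule: D@1, G@1, E@5, F@5, H@1.
Load per day: day 1: 8, day 2: 4, day 3: 4, day 4: 2, day 5: 7, day 6: 2, day 7: 2, day 8: 2, day 9: 0.
Peak is 8.

8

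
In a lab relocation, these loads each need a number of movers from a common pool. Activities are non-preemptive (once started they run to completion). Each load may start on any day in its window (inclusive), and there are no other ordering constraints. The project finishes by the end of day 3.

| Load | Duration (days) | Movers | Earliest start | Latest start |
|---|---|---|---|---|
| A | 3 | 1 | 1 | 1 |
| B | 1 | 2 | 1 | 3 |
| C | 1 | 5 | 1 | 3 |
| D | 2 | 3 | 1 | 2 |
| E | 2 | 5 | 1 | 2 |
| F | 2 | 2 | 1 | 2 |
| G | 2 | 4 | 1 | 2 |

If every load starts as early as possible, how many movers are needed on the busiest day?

Early-start schedule: A@1, B@1, C@1, D@1, E@1, F@1, G@1.
Load per day: day 1: 22, day 2: 15, day 3: 1.
Peak is 22.

22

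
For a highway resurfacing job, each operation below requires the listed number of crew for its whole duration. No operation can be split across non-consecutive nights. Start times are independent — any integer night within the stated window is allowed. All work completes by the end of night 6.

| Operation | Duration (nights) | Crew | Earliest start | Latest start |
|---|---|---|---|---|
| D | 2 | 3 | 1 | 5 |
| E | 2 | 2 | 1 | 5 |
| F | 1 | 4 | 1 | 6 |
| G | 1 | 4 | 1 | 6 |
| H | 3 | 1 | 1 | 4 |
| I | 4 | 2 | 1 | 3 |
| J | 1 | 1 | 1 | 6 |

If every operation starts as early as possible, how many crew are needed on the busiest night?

17

Early-start schedule: D@1, E@1, F@1, G@1, H@1, I@1, J@1.
Load per night: night 1: 17, night 2: 8, night 3: 3, night 4: 2, night 5: 0, night 6: 0.
Peak is 17.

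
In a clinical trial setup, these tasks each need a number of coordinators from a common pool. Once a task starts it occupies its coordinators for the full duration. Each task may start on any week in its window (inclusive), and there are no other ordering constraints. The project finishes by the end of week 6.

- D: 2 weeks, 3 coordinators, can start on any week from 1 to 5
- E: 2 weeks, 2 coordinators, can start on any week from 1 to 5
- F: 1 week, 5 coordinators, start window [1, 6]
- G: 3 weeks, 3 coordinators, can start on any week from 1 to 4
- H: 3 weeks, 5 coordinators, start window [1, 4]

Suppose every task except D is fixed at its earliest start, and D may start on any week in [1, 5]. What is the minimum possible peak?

15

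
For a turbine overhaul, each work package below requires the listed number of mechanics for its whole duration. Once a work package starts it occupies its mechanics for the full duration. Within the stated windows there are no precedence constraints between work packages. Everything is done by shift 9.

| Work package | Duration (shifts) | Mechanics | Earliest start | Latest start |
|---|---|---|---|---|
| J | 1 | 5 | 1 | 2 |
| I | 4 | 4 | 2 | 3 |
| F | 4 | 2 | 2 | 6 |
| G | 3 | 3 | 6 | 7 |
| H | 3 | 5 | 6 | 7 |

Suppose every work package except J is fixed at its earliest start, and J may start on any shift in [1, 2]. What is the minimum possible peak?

8

J@1: s1:5  s2:6  s3:6  s4:6  s5:6  s6:8  s7:8  s8:8  s9:0 → peak 8
J@2: s1:0  s2:11  s3:6  s4:6  s5:6  s6:8  s7:8  s8:8  s9:0 → peak 11
Best is J@1, peak 8.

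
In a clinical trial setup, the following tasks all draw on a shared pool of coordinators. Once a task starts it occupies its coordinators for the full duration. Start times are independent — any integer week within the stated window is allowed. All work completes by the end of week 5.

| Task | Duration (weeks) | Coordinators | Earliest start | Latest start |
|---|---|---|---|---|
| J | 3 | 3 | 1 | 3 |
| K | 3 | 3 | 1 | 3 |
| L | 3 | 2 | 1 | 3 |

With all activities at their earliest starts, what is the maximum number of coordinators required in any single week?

8

Early-start schedule: J@1, K@1, L@1.
Load per week: week 1: 8, week 2: 8, week 3: 8, week 4: 0, week 5: 0.
Peak is 8.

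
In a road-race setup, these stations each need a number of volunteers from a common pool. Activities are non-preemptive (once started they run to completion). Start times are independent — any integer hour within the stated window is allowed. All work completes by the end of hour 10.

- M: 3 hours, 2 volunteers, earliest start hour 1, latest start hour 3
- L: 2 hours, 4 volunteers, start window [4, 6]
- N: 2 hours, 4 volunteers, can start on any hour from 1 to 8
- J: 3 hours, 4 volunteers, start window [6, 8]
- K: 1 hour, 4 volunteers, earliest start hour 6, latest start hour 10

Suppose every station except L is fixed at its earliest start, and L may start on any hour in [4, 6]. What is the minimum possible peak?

L@4: h1:6  h2:6  h3:2  h4:4  h5:4  h6:8  h7:4  h8:4  h9:0  h10:0 → peak 8
L@5: h1:6  h2:6  h3:2  h4:0  h5:4  h6:12  h7:4  h8:4  h9:0  h10:0 → peak 12
L@6: h1:6  h2:6  h3:2  h4:0  h5:0  h6:12  h7:8  h8:4  h9:0  h10:0 → peak 12
Best is L@4, peak 8.

8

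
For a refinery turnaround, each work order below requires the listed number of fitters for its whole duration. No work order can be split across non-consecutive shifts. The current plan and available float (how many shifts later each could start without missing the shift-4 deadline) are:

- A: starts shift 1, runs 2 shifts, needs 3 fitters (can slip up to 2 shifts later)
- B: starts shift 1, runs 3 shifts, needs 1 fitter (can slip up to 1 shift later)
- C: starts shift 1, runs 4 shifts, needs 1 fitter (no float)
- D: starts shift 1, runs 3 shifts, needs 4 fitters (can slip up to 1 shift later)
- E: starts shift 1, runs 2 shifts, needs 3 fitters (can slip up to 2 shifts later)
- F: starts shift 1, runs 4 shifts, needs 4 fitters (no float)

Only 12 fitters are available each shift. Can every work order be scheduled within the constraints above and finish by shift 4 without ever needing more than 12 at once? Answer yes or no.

no

The minimum achievable peak is 13; 12 < 13, so no feasible schedule stays within the cap.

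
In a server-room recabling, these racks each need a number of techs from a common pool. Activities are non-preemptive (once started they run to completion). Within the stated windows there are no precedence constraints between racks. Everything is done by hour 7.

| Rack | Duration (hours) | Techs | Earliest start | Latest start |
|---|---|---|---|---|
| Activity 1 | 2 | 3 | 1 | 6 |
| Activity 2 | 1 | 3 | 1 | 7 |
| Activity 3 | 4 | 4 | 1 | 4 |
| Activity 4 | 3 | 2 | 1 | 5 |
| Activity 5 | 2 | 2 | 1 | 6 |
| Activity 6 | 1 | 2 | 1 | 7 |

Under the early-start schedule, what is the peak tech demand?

Early-start schedule: Activity 1@1, Activity 2@1, Activity 3@1, Activity 4@1, Activity 5@1, Activity 6@1.
Load per hour: hour 1: 16, hour 2: 11, hour 3: 6, hour 4: 4, hour 5: 0, hour 6: 0, hour 7: 0.
Peak is 16.

16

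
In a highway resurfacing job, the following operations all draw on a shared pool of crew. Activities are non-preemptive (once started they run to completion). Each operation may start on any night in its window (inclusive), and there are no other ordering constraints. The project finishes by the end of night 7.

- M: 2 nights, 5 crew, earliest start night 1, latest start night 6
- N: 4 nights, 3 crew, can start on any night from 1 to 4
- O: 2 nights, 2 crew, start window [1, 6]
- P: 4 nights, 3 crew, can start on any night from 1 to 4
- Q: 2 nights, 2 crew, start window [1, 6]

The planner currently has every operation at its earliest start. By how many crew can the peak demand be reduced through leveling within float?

7

Early-start peak: n1:15  n2:15  n3:6  n4:6  n5:0  n6:0  n7:0 ⇒ 15.
Leveled (M@1, N@1, O@3, P@3, Q@5): n1:8  n2:8  n3:8  n4:8  n5:5  n6:5  n7:0 ⇒ 8.
Reduction 15 − 8 = 7.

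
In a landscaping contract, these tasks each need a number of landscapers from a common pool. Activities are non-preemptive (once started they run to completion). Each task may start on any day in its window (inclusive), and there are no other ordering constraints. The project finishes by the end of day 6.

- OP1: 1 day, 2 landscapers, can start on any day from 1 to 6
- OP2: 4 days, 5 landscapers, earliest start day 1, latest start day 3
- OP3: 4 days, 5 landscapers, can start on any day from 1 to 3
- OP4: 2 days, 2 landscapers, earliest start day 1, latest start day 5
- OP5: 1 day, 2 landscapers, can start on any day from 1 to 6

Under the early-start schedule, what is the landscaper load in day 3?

At early start, day 3 has: OP2, OP3.
Demand: 5 + 5 = 10.

10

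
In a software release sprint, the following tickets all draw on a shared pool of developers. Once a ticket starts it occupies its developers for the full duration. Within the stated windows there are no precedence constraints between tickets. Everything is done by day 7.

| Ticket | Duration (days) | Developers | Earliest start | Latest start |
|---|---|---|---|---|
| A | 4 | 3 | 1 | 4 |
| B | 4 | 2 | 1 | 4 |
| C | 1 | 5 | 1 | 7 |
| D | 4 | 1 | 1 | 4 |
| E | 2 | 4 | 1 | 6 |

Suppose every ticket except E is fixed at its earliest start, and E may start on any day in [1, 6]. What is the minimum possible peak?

E@1: d1:15  d2:10  d3:6  d4:6  d5:0  d6:0  d7:0 → peak 15
E@2: d1:11  d2:10  d3:10  d4:6  d5:0  d6:0  d7:0 → peak 11
E@3: d1:11  d2:6  d3:10  d4:10  d5:0  d6:0  d7:0 → peak 11
E@4: d1:11  d2:6  d3:6  d4:10  d5:4  d6:0  d7:0 → peak 11
E@5: d1:11  d2:6  d3:6  d4:6  d5:4  d6:4  d7:0 → peak 11
E@6: d1:11  d2:6  d3:6  d4:6  d5:0  d6:4  d7:4 → peak 11
Best is E@2, peak 11.

11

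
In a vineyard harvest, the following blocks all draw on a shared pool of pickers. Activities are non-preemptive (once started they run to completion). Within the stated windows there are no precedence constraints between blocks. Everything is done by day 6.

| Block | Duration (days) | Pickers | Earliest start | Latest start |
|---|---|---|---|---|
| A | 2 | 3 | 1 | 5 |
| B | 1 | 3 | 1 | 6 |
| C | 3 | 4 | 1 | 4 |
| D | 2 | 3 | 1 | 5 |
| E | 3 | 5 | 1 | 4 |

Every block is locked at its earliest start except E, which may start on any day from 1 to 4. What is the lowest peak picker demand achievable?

E@1: d1:18  d2:15  d3:9  d4:0  d5:0  d6:0 → peak 18
E@2: d1:13  d2:15  d3:9  d4:5  d5:0  d6:0 → peak 15
E@3: d1:13  d2:10  d3:9  d4:5  d5:5  d6:0 → peak 13
E@4: d1:13  d2:10  d3:4  d4:5  d5:5  d6:5 → peak 13
Best is E@3, peak 13.

13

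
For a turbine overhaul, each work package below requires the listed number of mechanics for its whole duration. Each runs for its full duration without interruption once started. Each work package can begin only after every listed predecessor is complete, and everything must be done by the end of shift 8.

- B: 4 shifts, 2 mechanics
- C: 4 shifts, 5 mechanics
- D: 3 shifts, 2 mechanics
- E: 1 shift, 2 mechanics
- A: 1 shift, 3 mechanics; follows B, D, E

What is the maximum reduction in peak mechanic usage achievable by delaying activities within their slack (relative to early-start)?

4

Early-start peak: s1:11  s2:9  s3:9  s4:7  s5:3  s6:0  s7:0  s8:0 ⇒ 11.
Leveled (B@1, C@1, D@5, E@5, A@8): s1:7  s2:7  s3:7  s4:7  s5:4  s6:2  s7:2  s8:3 ⇒ 7.
Reduction 11 − 7 = 4.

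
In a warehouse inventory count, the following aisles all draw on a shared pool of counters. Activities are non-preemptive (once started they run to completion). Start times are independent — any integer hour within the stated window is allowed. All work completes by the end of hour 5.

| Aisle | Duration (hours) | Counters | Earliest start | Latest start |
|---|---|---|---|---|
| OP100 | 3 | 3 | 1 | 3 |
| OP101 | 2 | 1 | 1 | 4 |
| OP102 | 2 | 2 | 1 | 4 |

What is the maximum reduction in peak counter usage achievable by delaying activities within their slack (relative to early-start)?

3

Early-start peak: h1:6  h2:6  h3:3  h4:0  h5:0 ⇒ 6.
Leveled (OP100@1, OP101@4, OP102@4): h1:3  h2:3  h3:3  h4:3  h5:3 ⇒ 3.
Reduction 6 − 3 = 3.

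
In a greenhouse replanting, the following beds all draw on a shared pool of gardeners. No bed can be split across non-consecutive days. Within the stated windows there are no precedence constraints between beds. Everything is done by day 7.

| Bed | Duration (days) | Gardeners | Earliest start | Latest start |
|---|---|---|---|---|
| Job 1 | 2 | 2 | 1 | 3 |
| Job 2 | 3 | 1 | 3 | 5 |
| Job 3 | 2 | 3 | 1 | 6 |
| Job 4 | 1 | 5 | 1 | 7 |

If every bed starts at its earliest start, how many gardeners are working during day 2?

At early start, day 2 has: Job 1, Job 3.
Demand: 2 + 3 = 5.

5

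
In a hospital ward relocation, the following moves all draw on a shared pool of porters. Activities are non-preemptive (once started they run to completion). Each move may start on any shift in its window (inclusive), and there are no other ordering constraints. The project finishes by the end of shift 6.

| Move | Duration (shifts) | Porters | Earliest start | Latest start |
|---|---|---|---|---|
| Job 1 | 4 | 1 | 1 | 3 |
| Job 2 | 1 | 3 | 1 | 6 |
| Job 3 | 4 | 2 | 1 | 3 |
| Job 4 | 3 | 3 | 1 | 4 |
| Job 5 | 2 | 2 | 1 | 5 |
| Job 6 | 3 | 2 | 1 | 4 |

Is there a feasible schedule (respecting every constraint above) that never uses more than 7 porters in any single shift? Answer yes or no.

Schedule Job 1@1, Job 2@1, Job 3@2, Job 4@1, Job 5@4, Job 6@4: s1:7  s2:6  s3:6  s4:7  s5:6  s6:2 — peak 7 ≤ 7.

yes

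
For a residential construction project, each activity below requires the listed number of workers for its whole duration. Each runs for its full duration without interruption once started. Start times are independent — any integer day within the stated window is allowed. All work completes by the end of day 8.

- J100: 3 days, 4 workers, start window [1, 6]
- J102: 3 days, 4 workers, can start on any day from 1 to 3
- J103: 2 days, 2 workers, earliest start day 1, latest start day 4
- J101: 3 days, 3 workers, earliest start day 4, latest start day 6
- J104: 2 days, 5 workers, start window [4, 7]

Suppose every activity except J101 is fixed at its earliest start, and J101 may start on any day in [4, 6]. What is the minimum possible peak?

J101@4: d1:10  d2:10  d3:8  d4:8  d5:8  d6:3  d7:0  d8:0 → peak 10
J101@5: d1:10  d2:10  d3:8  d4:5  d5:8  d6:3  d7:3  d8:0 → peak 10
J101@6: d1:10  d2:10  d3:8  d4:5  d5:5  d6:3  d7:3  d8:3 → peak 10
Best is J101@4, peak 10.

10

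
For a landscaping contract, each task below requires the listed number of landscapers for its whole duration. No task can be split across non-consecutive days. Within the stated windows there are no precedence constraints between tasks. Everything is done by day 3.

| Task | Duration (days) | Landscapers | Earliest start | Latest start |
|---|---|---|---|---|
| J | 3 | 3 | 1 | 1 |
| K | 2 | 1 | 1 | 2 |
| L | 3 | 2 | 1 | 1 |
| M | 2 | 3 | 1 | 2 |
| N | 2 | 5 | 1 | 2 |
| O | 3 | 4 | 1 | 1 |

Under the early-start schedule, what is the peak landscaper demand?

18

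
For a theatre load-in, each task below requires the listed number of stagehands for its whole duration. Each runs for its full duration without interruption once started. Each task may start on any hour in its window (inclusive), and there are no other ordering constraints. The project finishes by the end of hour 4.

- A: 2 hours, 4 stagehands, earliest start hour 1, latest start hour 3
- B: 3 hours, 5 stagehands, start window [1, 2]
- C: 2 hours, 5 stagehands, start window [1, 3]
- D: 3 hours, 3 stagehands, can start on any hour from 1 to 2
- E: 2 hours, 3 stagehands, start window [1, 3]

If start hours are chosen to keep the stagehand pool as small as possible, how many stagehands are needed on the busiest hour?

15

Early-start (A@1, B@1, C@1, D@1, E@1) gives peak 20: h1:20  h2:20  h3:8  h4:0.
Shift C→3.
Schedule A@1, B@1, C@3, D@1, E@1: h1:15  h2:15  h3:13  h4:5 — peak 15.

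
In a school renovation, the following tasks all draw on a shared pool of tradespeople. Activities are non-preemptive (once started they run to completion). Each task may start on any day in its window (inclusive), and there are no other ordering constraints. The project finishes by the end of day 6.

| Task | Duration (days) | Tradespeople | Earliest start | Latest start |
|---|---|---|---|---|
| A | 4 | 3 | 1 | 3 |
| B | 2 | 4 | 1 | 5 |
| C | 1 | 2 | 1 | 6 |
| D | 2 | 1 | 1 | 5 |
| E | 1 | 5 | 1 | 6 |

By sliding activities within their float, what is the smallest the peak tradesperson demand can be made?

7

Early-start (A@1, B@1, C@1, D@1, E@1) gives peak 15: d1:15  d2:8  d3:3  d4:3  d5:0  d6:0.
Shift C→3, D→3, E→5.
Schedule A@1, B@1, C@3, D@3, E@5: d1:7  d2:7  d3:6  d4:4  d5:5  d6:0 — peak 7.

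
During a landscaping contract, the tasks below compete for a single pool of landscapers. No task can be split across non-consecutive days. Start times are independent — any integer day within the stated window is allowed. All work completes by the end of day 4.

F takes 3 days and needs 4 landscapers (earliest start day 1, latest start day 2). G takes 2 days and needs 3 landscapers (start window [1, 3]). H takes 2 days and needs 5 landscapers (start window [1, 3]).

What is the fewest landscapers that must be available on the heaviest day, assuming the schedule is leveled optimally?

Early-start (F@1, G@1, H@1) gives peak 12: d1:12  d2:12  d3:4  d4:0.
Shift H→3.
Schedule F@1, G@1, H@3: d1:7  d2:7  d3:9  d4:5 — peak 9.
No arrangement of the 18 feasible schedules does better.

9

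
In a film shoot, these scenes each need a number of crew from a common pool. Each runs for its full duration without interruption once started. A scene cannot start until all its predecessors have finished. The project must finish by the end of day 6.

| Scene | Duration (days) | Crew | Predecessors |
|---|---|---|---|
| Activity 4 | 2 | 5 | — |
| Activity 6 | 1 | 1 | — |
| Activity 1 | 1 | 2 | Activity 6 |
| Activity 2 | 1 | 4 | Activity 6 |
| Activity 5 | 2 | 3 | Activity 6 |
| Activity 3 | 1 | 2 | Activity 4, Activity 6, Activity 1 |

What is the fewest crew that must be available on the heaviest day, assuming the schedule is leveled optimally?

5

Early-start (Activity 4@1, Activity 6@1, Activity 1@2, Activity 2@2, Activity 5@2, Activity 3@3) gives peak 14: d1:6  d2:14  d3:5  d4:0  d5:0  d6:0.
Shift Activity 6→3, Activity 1→4, Activity 2→6, Activity 5→4, Activity 3→5.
Schedule Activity 4@1, Activity 6@3, Activity 1@4, Activity 2@6, Activity 5@4, Activity 3@5: d1:5  d2:5  d3:1  d4:5  d5:5  d6:4 — peak 5.
Total crew member-days = 25 over 6 days ⇒ peak ≥ ⌈25/6⌉ = 5, so 5 is optimal.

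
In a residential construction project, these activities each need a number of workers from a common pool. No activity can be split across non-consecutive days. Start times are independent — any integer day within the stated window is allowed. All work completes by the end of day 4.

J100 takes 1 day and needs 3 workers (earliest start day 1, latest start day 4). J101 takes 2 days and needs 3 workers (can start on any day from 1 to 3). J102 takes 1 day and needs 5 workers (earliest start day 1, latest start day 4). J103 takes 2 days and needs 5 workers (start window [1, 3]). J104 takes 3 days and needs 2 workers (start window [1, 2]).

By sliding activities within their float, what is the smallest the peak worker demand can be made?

Early-start (J100@1, J101@1, J102@1, J103@1, J104@1) gives peak 18: d1:18  d2:10  d3:2  d4:0.
Shift J100→2, J103→3, J104→2.
Schedule J100@2, J101@1, J102@1, J103@3, J104@2: d1:8  d2:8  d3:7  d4:7 — peak 8.
Total worker-days = 30 over 4 days ⇒ peak ≥ ⌈30/4⌉ = 8, so 8 is optimal.

8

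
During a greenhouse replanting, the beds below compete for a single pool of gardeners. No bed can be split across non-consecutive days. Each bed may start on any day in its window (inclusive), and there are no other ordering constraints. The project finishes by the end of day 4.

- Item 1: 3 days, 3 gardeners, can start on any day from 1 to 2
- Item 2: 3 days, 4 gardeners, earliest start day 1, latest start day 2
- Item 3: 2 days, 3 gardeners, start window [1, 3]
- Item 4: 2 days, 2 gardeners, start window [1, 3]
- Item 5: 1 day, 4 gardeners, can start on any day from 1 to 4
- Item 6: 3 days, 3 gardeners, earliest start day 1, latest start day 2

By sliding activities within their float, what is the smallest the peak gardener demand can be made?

13

Early-start (Item 1@1, Item 2@1, Item 3@1, Item 4@1, Item 5@1, Item 6@1) gives peak 19: d1:19  d2:15  d3:10  d4:0.
Shift Item 4→3, Item 5→4.
Schedule Item 1@1, Item 2@1, Item 3@1, Item 4@3, Item 5@4, Item 6@1: d1:13  d2:13  d3:12  d4:6 — peak 13.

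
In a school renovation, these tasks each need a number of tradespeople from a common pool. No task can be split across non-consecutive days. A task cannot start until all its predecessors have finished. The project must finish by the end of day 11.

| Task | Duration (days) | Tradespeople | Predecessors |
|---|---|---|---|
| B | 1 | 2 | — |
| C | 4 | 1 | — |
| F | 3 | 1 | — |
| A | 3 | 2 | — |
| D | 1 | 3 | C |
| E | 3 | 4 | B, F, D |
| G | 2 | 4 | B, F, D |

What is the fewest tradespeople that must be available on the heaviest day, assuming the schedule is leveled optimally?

4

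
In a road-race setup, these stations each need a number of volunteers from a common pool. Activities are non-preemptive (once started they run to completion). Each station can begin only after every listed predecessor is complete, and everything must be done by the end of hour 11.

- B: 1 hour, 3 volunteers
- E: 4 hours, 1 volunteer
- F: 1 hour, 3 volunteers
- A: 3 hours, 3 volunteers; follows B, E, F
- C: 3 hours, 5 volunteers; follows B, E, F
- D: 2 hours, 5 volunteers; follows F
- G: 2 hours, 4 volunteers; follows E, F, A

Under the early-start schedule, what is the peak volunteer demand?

Early-start schedule: B@1, E@1, F@1, A@5, C@5, D@2, G@8.
Load per hour: hour 1: 7, hour 2: 6, hour 3: 6, hour 4: 1, hour 5: 8, hour 6: 8, hour 7: 8, hour 8: 4, hour 9: 4, hour 10: 0, hour 11: 0.
Peak is 8.

8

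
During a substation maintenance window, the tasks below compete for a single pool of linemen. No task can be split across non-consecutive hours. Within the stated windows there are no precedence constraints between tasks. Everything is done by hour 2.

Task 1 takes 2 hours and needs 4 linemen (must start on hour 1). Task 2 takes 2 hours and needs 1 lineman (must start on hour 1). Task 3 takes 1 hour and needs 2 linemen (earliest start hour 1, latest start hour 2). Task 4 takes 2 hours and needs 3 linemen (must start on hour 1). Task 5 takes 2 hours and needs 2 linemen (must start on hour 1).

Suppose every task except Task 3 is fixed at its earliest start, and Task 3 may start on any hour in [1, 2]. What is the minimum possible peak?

Task 3@1: h1:12  h2:10 → peak 12
Task 3@2: h1:10  h2:12 → peak 12
Best is Task 3@1, peak 12.

12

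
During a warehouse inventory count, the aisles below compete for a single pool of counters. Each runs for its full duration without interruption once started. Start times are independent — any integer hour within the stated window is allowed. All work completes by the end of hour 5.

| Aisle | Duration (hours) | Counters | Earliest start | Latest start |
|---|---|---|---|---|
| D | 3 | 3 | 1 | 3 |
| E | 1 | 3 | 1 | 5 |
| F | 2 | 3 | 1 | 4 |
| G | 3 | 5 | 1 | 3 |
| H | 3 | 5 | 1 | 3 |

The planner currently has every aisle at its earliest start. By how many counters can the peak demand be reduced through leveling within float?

Early-start peak: h1:19  h2:16  h3:13  h4:0  h5:0 ⇒ 19.
Leveled (D@1, E@1, F@1, G@2, H@3): h1:9  h2:11  h3:13  h4:10  h5:5 ⇒ 13.
Reduction 19 − 13 = 6.

6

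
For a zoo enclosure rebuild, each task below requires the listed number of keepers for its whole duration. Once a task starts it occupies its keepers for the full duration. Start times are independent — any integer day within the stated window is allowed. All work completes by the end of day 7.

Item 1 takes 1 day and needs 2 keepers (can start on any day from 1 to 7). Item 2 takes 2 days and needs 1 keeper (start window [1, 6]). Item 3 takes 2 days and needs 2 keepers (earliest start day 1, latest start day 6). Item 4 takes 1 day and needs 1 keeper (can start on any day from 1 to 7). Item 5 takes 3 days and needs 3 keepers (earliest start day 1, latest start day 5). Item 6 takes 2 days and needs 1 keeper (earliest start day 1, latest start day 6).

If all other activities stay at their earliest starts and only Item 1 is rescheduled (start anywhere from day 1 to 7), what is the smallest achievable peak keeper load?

Item 1@1: d1:10  d2:7  d3:3  d4:0  d5:0  d6:0  d7:0 → peak 10
Item 1@2: d1:8  d2:9  d3:3  d4:0  d5:0  d6:0  d7:0 → peak 9
Item 1@3: d1:8  d2:7  d3:5  d4:0  d5:0  d6:0  d7:0 → peak 8
Item 1@4: d1:8  d2:7  d3:3  d4:2  d5:0  d6:0  d7:0 → peak 8
Item 1@5: d1:8  d2:7  d3:3  d4:0  d5:2  d6:0  d7:0 → peak 8
Item 1@6: d1:8  d2:7  d3:3  d4:0  d5:0  d6:2  d7:0 → peak 8
Item 1@7: d1:8  d2:7  d3:3  d4:0  d5:0  d6:0  d7:2 → peak 8
Best is Item 1@3, peak 8.

8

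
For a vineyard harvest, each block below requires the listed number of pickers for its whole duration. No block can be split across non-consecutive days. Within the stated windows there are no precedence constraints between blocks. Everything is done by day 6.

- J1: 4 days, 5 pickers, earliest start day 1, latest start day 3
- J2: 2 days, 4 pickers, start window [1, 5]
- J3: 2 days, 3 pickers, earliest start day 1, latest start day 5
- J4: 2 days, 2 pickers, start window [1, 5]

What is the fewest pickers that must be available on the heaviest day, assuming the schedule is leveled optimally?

Early-start (J1@1, J2@1, J3@1, J4@1) gives peak 14: d1:14  d2:14  d3:5  d4:5  d5:0  d6:0.
Shift J2→5, J3→5.
Schedule J1@1, J2@5, J3@5, J4@1: d1:7  d2:7  d3:5  d4:5  d5:7  d6:7 — peak 7.
Total picker-days = 38 over 6 days ⇒ peak ≥ ⌈38/6⌉ = 7, so 7 is optimal.

7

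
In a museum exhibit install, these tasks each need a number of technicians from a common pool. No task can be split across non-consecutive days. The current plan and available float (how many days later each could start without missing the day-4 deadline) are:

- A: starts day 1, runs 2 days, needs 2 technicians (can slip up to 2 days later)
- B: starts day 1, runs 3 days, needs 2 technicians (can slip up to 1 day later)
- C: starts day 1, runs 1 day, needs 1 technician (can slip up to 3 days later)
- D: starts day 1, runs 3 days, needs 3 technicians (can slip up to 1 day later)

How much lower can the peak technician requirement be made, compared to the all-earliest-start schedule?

1

Early-start peak: d1:8  d2:7  d3:5  d4:0 ⇒ 8.
Leveled (A@1, B@1, C@1, D@2): d1:5  d2:7  d3:5  d4:3 ⇒ 7.
Reduction 8 − 7 = 1.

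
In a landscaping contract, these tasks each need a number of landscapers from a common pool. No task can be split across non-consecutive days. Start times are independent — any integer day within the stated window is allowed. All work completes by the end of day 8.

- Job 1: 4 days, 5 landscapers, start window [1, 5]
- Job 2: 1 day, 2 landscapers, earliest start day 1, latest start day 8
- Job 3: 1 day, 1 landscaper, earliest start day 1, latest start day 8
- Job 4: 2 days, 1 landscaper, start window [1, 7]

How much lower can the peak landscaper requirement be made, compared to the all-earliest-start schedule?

4

Early-start peak: d1:9  d2:6  d3:5  d4:5  d5:0  d6:0  d7:0  d8:0 ⇒ 9.
Leveled (Job 1@1, Job 2@5, Job 3@5, Job 4@5): d1:5  d2:5  d3:5  d4:5  d5:4  d6:1  d7:0  d8:0 ⇒ 5.
Reduction 9 − 5 = 4.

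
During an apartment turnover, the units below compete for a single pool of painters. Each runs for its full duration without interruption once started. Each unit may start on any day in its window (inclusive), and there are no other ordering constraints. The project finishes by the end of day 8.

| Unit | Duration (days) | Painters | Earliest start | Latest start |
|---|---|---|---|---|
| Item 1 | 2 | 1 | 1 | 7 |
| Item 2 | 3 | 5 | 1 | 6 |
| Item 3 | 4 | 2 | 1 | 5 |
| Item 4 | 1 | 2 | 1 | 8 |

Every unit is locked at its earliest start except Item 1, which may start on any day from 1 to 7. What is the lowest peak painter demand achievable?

Item 1@1: d1:10  d2:8  d3:7  d4:2  d5:0  d6:0  d7:0  d8:0 → peak 10
Item 1@2: d1:9  d2:8  d3:8  d4:2  d5:0  d6:0  d7:0  d8:0 → peak 9
Item 1@3: d1:9  d2:7  d3:8  d4:3  d5:0  d6:0  d7:0  d8:0 → peak 9
Item 1@4: d1:9  d2:7  d3:7  d4:3  d5:1  d6:0  d7:0  d8:0 → peak 9
Item 1@5: d1:9  d2:7  d3:7  d4:2  d5:1  d6:1  d7:0  d8:0 → peak 9
Item 1@6: d1:9  d2:7  d3:7  d4:2  d5:0  d6:1  d7:1  d8:0 → peak 9
Item 1@7: d1:9  d2:7  d3:7  d4:2  d5:0  d6:0  d7:1  d8:1 → peak 9
Best is Item 1@2, peak 9.

9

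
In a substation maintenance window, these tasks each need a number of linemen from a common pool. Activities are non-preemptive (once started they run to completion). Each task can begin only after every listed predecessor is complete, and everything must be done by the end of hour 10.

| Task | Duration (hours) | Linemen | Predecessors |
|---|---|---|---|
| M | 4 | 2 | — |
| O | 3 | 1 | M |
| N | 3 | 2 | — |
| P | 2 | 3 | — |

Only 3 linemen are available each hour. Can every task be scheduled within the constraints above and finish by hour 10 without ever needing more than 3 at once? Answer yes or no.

yes

Schedule M@1, O@5, N@5, P@8: h1:2  h2:2  h3:2  h4:2  h5:3  h6:3  h7:3  h8:3  h9:3  h10:0 — peak 3 ≤ 3.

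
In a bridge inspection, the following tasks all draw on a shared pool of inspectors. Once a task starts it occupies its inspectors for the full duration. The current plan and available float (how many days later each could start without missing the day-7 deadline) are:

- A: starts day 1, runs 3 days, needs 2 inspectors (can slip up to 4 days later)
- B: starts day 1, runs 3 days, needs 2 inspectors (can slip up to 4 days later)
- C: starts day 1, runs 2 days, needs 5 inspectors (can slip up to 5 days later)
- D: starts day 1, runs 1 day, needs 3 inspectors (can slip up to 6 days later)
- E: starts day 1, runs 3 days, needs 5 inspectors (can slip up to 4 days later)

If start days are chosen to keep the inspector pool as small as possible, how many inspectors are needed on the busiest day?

Early-start (A@1, B@1, C@1, D@1, E@1) gives peak 17: d1:17  d2:14  d3:9  d4:0  d5:0  d6:0  d7:0.
Shift B→3, D→3, E→4.
Schedule A@1, B@3, C@1, D@3, E@4: d1:7  d2:7  d3:7  d4:7  d5:7  d6:5  d7:0 — peak 7.

7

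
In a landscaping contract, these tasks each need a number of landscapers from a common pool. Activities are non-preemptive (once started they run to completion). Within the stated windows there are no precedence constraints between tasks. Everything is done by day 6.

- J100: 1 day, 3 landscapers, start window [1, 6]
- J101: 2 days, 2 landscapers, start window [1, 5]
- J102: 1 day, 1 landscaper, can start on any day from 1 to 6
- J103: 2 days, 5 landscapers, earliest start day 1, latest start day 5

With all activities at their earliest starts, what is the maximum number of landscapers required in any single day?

11

Early-start schedule: J100@1, J101@1, J102@1, J103@1.
Load per day: day 1: 11, day 2: 7, day 3: 0, day 4: 0, day 5: 0, day 6: 0.
Peak is 11.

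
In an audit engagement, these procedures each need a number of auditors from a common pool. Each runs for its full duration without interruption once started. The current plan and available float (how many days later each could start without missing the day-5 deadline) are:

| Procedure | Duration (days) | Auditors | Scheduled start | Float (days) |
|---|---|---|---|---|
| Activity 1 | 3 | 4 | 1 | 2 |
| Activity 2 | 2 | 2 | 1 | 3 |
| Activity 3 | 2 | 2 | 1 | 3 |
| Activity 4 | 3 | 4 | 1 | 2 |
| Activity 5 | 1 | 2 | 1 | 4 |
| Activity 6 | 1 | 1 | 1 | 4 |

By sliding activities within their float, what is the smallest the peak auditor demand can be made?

Early-start (Activity 1@1, Activity 2@1, Activity 3@1, Activity 4@1, Activity 5@1, Activity 6@1) gives peak 15: d1:15  d2:12  d3:8  d4:0  d5:0.
Shift Activity 4→3, Activity 5→4, Activity 6→4.
Schedule Activity 1@1, Activity 2@1, Activity 3@1, Activity 4@3, Activity 5@4, Activity 6@4: d1:8  d2:8  d3:8  d4:7  d5:4 — peak 8.

8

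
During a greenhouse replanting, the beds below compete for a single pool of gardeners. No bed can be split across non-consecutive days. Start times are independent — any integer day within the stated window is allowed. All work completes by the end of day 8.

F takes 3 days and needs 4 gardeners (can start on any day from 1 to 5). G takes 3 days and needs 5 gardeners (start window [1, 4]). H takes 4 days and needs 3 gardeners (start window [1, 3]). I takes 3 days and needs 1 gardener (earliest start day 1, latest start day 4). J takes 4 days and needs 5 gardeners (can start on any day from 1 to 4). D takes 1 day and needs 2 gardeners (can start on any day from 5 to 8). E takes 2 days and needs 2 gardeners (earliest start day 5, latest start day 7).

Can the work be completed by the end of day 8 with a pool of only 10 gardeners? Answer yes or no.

no

The minimum achievable peak is 11; 10 < 11, so no feasible schedule stays within the cap.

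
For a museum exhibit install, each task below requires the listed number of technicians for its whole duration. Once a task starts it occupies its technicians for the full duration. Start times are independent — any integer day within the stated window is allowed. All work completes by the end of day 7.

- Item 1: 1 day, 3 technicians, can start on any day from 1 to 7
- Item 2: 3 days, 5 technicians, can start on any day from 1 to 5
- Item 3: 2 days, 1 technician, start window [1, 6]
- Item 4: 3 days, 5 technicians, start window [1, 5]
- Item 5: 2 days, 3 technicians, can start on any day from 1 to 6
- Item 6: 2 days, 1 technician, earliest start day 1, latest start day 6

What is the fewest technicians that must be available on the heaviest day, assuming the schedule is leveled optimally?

Early-start (Item 1@1, Item 2@1, Item 3@1, Item 4@1, Item 5@1, Item 6@1) gives peak 18: d1:18  d2:15  d3:10  d4:0  d5:0  d6:0  d7:0.
Shift Item 3→2, Item 4→4, Item 5→4, Item 6→2.
Schedule Item 1@1, Item 2@1, Item 3@2, Item 4@4, Item 5@4, Item 6@2: d1:8  d2:7  d3:7  d4:8  d5:8  d6:5  d7:0 — peak 8.

8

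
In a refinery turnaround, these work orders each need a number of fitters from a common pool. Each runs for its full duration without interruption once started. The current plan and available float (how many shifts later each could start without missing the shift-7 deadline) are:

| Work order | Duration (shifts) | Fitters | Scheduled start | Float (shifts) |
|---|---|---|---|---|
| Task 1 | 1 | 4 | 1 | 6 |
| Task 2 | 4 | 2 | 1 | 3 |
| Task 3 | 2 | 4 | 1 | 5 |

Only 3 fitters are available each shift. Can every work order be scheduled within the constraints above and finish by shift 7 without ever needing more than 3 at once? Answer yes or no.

The minimum achievable peak is 4; 3 < 4, so no feasible schedule stays within the cap.

no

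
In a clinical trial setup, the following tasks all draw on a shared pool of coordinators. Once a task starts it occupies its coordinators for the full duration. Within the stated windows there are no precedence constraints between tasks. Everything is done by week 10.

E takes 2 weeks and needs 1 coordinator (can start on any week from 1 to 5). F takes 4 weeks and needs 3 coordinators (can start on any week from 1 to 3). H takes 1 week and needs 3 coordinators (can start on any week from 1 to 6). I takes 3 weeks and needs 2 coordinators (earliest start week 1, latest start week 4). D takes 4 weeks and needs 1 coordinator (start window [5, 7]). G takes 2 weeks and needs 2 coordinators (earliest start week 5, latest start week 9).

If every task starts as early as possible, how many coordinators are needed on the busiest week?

9

Early-start schedule: E@1, F@1, H@1, I@1, D@5, G@5.
Load per week: week 1: 9, week 2: 6, week 3: 5, week 4: 3, week 5: 3, week 6: 3, week 7: 1, week 8: 1, week 9: 0, week 10: 0.
Peak is 9.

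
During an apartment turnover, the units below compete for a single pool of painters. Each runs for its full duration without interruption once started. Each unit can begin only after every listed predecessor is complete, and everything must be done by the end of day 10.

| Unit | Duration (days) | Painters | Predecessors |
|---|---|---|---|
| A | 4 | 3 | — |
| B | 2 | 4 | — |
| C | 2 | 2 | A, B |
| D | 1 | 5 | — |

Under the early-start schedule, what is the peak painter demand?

12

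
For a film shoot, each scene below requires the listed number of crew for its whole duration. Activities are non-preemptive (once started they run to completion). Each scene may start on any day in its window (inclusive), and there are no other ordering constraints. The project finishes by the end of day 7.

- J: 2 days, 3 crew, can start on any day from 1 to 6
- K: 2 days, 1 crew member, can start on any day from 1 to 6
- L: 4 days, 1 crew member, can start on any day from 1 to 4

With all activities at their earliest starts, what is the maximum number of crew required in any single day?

Early-start schedule: J@1, K@1, L@1.
Load per day: day 1: 5, day 2: 5, day 3: 1, day 4: 1, day 5: 0, day 6: 0, day 7: 0.
Peak is 5.

5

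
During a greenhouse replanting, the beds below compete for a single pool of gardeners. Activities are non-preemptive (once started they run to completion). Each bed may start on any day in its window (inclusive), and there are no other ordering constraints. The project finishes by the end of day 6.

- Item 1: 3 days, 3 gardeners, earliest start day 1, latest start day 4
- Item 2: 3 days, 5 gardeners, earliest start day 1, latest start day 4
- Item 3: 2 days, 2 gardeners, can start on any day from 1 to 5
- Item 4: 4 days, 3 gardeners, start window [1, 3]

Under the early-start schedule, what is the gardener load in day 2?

13

At early start, day 2 has: Item 1, Item 2, Item 3, Item 4.
Demand: 3 + 5 + 2 + 3 = 13.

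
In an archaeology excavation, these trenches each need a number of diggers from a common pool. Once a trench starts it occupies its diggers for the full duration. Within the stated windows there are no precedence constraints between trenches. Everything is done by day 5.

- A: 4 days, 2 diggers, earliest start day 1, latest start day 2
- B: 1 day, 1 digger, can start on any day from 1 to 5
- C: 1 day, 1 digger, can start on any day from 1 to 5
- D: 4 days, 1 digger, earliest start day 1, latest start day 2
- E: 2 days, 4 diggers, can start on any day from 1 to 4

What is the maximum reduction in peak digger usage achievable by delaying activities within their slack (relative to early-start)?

Early-start peak: d1:9  d2:7  d3:3  d4:3  d5:0 ⇒ 9.
Leveled (A@1, B@1, C@1, D@1, E@2): d1:5  d2:7  d3:7  d4:3  d5:0 ⇒ 7.
Reduction 9 − 7 = 2.

2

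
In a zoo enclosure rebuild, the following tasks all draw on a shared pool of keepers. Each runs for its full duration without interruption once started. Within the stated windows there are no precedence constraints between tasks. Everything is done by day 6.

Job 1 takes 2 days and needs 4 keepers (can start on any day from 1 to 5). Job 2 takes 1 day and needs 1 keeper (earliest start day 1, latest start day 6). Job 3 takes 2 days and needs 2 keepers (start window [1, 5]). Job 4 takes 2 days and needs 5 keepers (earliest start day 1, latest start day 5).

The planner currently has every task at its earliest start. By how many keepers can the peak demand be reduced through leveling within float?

Early-start peak: d1:12  d2:11  d3:0  d4:0  d5:0  d6:0 ⇒ 12.
Leveled (Job 1@1, Job 2@1, Job 3@3, Job 4@5): d1:5  d2:4  d3:2  d4:2  d5:5  d6:5 ⇒ 5.
Reduction 12 − 5 = 7.

7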